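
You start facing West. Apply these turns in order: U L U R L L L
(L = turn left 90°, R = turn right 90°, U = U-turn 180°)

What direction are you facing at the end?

Start: West
  U (U-turn (180°)) -> East
  L (left (90° counter-clockwise)) -> North
  U (U-turn (180°)) -> South
  R (right (90° clockwise)) -> West
  L (left (90° counter-clockwise)) -> South
  L (left (90° counter-clockwise)) -> East
  L (left (90° counter-clockwise)) -> North
Final: North

Answer: Final heading: North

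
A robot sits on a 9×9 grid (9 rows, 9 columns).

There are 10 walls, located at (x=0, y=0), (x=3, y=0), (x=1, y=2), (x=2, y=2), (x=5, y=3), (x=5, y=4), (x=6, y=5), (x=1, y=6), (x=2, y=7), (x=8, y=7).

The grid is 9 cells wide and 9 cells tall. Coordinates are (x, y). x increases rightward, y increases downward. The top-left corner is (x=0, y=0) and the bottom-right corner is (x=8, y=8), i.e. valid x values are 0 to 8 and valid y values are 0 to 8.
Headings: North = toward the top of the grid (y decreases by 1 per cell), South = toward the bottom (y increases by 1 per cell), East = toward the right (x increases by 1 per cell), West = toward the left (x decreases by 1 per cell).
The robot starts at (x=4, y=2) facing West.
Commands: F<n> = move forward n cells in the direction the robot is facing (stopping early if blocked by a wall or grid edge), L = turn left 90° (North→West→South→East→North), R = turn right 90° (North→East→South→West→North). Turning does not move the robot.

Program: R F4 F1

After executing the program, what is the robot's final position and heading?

Start: (x=4, y=2), facing West
  R: turn right, now facing North
  F4: move forward 2/4 (blocked), now at (x=4, y=0)
  F1: move forward 0/1 (blocked), now at (x=4, y=0)
Final: (x=4, y=0), facing North

Answer: Final position: (x=4, y=0), facing North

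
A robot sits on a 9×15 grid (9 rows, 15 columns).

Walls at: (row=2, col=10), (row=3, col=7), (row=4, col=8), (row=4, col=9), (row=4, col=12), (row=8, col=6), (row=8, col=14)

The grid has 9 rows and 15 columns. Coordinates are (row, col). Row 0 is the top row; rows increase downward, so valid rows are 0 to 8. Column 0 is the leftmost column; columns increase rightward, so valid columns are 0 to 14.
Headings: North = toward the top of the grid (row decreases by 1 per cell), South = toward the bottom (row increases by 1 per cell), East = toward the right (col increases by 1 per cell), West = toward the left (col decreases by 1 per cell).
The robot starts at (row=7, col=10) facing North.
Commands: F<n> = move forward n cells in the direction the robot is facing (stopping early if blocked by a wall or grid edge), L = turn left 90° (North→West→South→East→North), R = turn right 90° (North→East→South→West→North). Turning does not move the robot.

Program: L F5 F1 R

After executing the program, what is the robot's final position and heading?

Answer: Final position: (row=7, col=4), facing North

Derivation:
Start: (row=7, col=10), facing North
  L: turn left, now facing West
  F5: move forward 5, now at (row=7, col=5)
  F1: move forward 1, now at (row=7, col=4)
  R: turn right, now facing North
Final: (row=7, col=4), facing North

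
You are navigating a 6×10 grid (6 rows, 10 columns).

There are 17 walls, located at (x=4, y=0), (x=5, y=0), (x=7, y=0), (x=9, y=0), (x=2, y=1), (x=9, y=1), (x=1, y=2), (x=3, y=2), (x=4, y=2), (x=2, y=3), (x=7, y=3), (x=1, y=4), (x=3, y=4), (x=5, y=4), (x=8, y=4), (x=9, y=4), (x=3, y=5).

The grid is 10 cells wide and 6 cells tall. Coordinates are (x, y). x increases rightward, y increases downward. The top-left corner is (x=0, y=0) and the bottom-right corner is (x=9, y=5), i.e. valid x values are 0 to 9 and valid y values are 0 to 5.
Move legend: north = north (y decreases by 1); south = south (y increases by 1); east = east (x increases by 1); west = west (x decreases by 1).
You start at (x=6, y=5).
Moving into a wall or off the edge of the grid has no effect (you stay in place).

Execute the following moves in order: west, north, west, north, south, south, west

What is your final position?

Start: (x=6, y=5)
  west (west): (x=6, y=5) -> (x=5, y=5)
  north (north): blocked, stay at (x=5, y=5)
  west (west): (x=5, y=5) -> (x=4, y=5)
  north (north): (x=4, y=5) -> (x=4, y=4)
  south (south): (x=4, y=4) -> (x=4, y=5)
  south (south): blocked, stay at (x=4, y=5)
  west (west): blocked, stay at (x=4, y=5)
Final: (x=4, y=5)

Answer: Final position: (x=4, y=5)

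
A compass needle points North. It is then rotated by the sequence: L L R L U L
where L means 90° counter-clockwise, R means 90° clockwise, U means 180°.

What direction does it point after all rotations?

Start: North
  L (left (90° counter-clockwise)) -> West
  L (left (90° counter-clockwise)) -> South
  R (right (90° clockwise)) -> West
  L (left (90° counter-clockwise)) -> South
  U (U-turn (180°)) -> North
  L (left (90° counter-clockwise)) -> West
Final: West

Answer: Final heading: West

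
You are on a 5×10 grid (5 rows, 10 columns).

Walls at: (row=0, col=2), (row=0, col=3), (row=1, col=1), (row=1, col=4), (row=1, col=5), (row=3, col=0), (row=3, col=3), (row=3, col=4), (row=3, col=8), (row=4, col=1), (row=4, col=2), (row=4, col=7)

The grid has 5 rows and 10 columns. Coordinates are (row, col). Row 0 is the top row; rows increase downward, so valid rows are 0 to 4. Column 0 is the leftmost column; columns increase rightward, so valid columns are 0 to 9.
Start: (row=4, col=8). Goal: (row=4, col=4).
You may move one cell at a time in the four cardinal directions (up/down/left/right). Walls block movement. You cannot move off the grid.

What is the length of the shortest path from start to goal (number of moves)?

BFS from (row=4, col=8) until reaching (row=4, col=4):
  Distance 0: (row=4, col=8)
  Distance 1: (row=4, col=9)
  Distance 2: (row=3, col=9)
  Distance 3: (row=2, col=9)
  Distance 4: (row=1, col=9), (row=2, col=8)
  Distance 5: (row=0, col=9), (row=1, col=8), (row=2, col=7)
  Distance 6: (row=0, col=8), (row=1, col=7), (row=2, col=6), (row=3, col=7)
  Distance 7: (row=0, col=7), (row=1, col=6), (row=2, col=5), (row=3, col=6)
  Distance 8: (row=0, col=6), (row=2, col=4), (row=3, col=5), (row=4, col=6)
  Distance 9: (row=0, col=5), (row=2, col=3), (row=4, col=5)
  Distance 10: (row=0, col=4), (row=1, col=3), (row=2, col=2), (row=4, col=4)  <- goal reached here
One shortest path (10 moves): (row=4, col=8) -> (row=4, col=9) -> (row=3, col=9) -> (row=2, col=9) -> (row=2, col=8) -> (row=2, col=7) -> (row=2, col=6) -> (row=2, col=5) -> (row=3, col=5) -> (row=4, col=5) -> (row=4, col=4)

Answer: Shortest path length: 10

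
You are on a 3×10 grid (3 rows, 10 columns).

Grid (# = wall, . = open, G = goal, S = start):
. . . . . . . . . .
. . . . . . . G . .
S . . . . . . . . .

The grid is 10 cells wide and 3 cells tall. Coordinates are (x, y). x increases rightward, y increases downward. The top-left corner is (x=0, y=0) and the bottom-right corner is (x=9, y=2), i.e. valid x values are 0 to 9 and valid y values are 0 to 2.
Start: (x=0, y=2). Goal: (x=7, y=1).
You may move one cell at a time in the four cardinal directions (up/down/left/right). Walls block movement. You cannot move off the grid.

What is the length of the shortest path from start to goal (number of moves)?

BFS from (x=0, y=2) until reaching (x=7, y=1):
  Distance 0: (x=0, y=2)
  Distance 1: (x=0, y=1), (x=1, y=2)
  Distance 2: (x=0, y=0), (x=1, y=1), (x=2, y=2)
  Distance 3: (x=1, y=0), (x=2, y=1), (x=3, y=2)
  Distance 4: (x=2, y=0), (x=3, y=1), (x=4, y=2)
  Distance 5: (x=3, y=0), (x=4, y=1), (x=5, y=2)
  Distance 6: (x=4, y=0), (x=5, y=1), (x=6, y=2)
  Distance 7: (x=5, y=0), (x=6, y=1), (x=7, y=2)
  Distance 8: (x=6, y=0), (x=7, y=1), (x=8, y=2)  <- goal reached here
One shortest path (8 moves): (x=0, y=2) -> (x=1, y=2) -> (x=2, y=2) -> (x=3, y=2) -> (x=4, y=2) -> (x=5, y=2) -> (x=6, y=2) -> (x=7, y=2) -> (x=7, y=1)

Answer: Shortest path length: 8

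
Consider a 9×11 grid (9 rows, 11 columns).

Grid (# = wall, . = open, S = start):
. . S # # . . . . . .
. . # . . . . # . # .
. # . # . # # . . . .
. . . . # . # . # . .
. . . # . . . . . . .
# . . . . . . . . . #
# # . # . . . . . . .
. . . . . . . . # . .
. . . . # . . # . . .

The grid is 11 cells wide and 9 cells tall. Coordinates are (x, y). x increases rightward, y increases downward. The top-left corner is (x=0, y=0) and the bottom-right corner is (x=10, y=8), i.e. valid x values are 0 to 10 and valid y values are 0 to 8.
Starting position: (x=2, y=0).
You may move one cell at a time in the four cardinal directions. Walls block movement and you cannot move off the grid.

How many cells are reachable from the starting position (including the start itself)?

BFS flood-fill from (x=2, y=0):
  Distance 0: (x=2, y=0)
  Distance 1: (x=1, y=0)
  Distance 2: (x=0, y=0), (x=1, y=1)
  Distance 3: (x=0, y=1)
  Distance 4: (x=0, y=2)
  Distance 5: (x=0, y=3)
  Distance 6: (x=1, y=3), (x=0, y=4)
  Distance 7: (x=2, y=3), (x=1, y=4)
  Distance 8: (x=2, y=2), (x=3, y=3), (x=2, y=4), (x=1, y=5)
  Distance 9: (x=2, y=5)
  Distance 10: (x=3, y=5), (x=2, y=6)
  Distance 11: (x=4, y=5), (x=2, y=7)
  Distance 12: (x=4, y=4), (x=5, y=5), (x=4, y=6), (x=1, y=7), (x=3, y=7), (x=2, y=8)
  Distance 13: (x=5, y=4), (x=6, y=5), (x=5, y=6), (x=0, y=7), (x=4, y=7), (x=1, y=8), (x=3, y=8)
  Distance 14: (x=5, y=3), (x=6, y=4), (x=7, y=5), (x=6, y=6), (x=5, y=7), (x=0, y=8)
  Distance 15: (x=7, y=4), (x=8, y=5), (x=7, y=6), (x=6, y=7), (x=5, y=8)
  Distance 16: (x=7, y=3), (x=8, y=4), (x=9, y=5), (x=8, y=6), (x=7, y=7), (x=6, y=8)
  Distance 17: (x=7, y=2), (x=9, y=4), (x=9, y=6)
  Distance 18: (x=8, y=2), (x=9, y=3), (x=10, y=4), (x=10, y=6), (x=9, y=7)
  Distance 19: (x=8, y=1), (x=9, y=2), (x=10, y=3), (x=10, y=7), (x=9, y=8)
  Distance 20: (x=8, y=0), (x=10, y=2), (x=8, y=8), (x=10, y=8)
  Distance 21: (x=7, y=0), (x=9, y=0), (x=10, y=1)
  Distance 22: (x=6, y=0), (x=10, y=0)
  Distance 23: (x=5, y=0), (x=6, y=1)
  Distance 24: (x=5, y=1)
  Distance 25: (x=4, y=1)
  Distance 26: (x=3, y=1), (x=4, y=2)
Total reachable: 78 (grid has 78 open cells total)

Answer: Reachable cells: 78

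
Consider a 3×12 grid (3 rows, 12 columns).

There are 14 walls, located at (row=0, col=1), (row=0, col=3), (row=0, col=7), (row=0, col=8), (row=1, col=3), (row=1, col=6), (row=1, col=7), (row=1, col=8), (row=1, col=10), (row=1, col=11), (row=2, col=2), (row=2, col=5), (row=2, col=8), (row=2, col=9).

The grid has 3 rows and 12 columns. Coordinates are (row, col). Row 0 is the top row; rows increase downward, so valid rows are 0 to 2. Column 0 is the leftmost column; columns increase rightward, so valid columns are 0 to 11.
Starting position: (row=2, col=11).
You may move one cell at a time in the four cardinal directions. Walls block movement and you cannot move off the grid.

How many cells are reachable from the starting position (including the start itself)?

BFS flood-fill from (row=2, col=11):
  Distance 0: (row=2, col=11)
  Distance 1: (row=2, col=10)
Total reachable: 2 (grid has 22 open cells total)

Answer: Reachable cells: 2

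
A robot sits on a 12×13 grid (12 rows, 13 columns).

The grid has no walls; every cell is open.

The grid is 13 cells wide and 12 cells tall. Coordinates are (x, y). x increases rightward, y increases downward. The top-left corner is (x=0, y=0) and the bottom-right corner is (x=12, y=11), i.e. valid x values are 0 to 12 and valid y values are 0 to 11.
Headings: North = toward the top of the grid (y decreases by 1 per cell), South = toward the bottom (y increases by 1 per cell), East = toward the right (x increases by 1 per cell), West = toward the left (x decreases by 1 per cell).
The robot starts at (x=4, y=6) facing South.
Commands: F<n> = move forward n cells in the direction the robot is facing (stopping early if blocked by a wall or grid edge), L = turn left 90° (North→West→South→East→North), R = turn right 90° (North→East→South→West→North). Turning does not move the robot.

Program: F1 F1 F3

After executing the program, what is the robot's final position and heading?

Answer: Final position: (x=4, y=11), facing South

Derivation:
Start: (x=4, y=6), facing South
  F1: move forward 1, now at (x=4, y=7)
  F1: move forward 1, now at (x=4, y=8)
  F3: move forward 3, now at (x=4, y=11)
Final: (x=4, y=11), facing South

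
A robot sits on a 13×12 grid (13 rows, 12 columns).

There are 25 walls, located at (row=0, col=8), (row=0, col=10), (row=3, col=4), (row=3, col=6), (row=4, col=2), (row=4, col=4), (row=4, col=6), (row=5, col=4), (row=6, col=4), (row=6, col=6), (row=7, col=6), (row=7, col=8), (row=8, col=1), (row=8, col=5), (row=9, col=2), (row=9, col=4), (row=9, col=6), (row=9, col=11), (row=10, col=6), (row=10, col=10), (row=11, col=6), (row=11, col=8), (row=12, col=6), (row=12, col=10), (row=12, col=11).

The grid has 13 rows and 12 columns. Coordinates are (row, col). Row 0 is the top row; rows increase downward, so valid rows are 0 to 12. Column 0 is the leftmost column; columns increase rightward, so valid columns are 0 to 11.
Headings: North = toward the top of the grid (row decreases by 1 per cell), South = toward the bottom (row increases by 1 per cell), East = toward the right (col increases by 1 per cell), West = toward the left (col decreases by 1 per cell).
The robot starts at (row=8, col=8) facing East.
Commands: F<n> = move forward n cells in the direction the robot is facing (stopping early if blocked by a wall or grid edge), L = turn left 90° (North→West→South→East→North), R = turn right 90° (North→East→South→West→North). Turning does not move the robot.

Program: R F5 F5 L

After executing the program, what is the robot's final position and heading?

Start: (row=8, col=8), facing East
  R: turn right, now facing South
  F5: move forward 2/5 (blocked), now at (row=10, col=8)
  F5: move forward 0/5 (blocked), now at (row=10, col=8)
  L: turn left, now facing East
Final: (row=10, col=8), facing East

Answer: Final position: (row=10, col=8), facing East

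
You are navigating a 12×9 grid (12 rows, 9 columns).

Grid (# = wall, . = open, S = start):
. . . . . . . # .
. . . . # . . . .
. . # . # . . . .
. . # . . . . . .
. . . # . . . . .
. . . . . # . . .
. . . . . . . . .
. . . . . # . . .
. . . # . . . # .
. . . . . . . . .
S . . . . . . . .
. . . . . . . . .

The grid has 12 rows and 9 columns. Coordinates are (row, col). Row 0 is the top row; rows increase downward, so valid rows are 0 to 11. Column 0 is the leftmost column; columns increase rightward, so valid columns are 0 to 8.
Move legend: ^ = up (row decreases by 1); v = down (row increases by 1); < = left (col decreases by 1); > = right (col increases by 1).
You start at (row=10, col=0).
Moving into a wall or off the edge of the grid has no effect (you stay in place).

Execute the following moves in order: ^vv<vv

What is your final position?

Answer: Final position: (row=11, col=0)

Derivation:
Start: (row=10, col=0)
  ^ (up): (row=10, col=0) -> (row=9, col=0)
  v (down): (row=9, col=0) -> (row=10, col=0)
  v (down): (row=10, col=0) -> (row=11, col=0)
  < (left): blocked, stay at (row=11, col=0)
  v (down): blocked, stay at (row=11, col=0)
  v (down): blocked, stay at (row=11, col=0)
Final: (row=11, col=0)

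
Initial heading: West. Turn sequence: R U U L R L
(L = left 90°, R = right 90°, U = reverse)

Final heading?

Answer: Final heading: West

Derivation:
Start: West
  R (right (90° clockwise)) -> North
  U (U-turn (180°)) -> South
  U (U-turn (180°)) -> North
  L (left (90° counter-clockwise)) -> West
  R (right (90° clockwise)) -> North
  L (left (90° counter-clockwise)) -> West
Final: West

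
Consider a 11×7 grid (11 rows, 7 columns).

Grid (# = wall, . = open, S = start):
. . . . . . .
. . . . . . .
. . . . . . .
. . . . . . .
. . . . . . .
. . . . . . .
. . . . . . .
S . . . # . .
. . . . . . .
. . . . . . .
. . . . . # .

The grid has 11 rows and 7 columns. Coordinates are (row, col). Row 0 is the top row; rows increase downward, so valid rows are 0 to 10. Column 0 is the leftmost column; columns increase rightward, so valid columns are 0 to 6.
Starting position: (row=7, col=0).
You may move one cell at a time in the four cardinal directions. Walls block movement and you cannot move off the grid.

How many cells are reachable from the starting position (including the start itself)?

BFS flood-fill from (row=7, col=0):
  Distance 0: (row=7, col=0)
  Distance 1: (row=6, col=0), (row=7, col=1), (row=8, col=0)
  Distance 2: (row=5, col=0), (row=6, col=1), (row=7, col=2), (row=8, col=1), (row=9, col=0)
  Distance 3: (row=4, col=0), (row=5, col=1), (row=6, col=2), (row=7, col=3), (row=8, col=2), (row=9, col=1), (row=10, col=0)
  Distance 4: (row=3, col=0), (row=4, col=1), (row=5, col=2), (row=6, col=3), (row=8, col=3), (row=9, col=2), (row=10, col=1)
  Distance 5: (row=2, col=0), (row=3, col=1), (row=4, col=2), (row=5, col=3), (row=6, col=4), (row=8, col=4), (row=9, col=3), (row=10, col=2)
  Distance 6: (row=1, col=0), (row=2, col=1), (row=3, col=2), (row=4, col=3), (row=5, col=4), (row=6, col=5), (row=8, col=5), (row=9, col=4), (row=10, col=3)
  Distance 7: (row=0, col=0), (row=1, col=1), (row=2, col=2), (row=3, col=3), (row=4, col=4), (row=5, col=5), (row=6, col=6), (row=7, col=5), (row=8, col=6), (row=9, col=5), (row=10, col=4)
  Distance 8: (row=0, col=1), (row=1, col=2), (row=2, col=3), (row=3, col=4), (row=4, col=5), (row=5, col=6), (row=7, col=6), (row=9, col=6)
  Distance 9: (row=0, col=2), (row=1, col=3), (row=2, col=4), (row=3, col=5), (row=4, col=6), (row=10, col=6)
  Distance 10: (row=0, col=3), (row=1, col=4), (row=2, col=5), (row=3, col=6)
  Distance 11: (row=0, col=4), (row=1, col=5), (row=2, col=6)
  Distance 12: (row=0, col=5), (row=1, col=6)
  Distance 13: (row=0, col=6)
Total reachable: 75 (grid has 75 open cells total)

Answer: Reachable cells: 75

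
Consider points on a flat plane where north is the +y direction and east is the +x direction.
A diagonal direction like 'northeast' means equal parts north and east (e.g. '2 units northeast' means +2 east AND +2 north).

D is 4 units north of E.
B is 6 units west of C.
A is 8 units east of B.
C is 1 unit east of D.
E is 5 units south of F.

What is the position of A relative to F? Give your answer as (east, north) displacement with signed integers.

Answer: A is at (east=3, north=-1) relative to F.

Derivation:
Place F at the origin (east=0, north=0).
  E is 5 units south of F: delta (east=+0, north=-5); E at (east=0, north=-5).
  D is 4 units north of E: delta (east=+0, north=+4); D at (east=0, north=-1).
  C is 1 unit east of D: delta (east=+1, north=+0); C at (east=1, north=-1).
  B is 6 units west of C: delta (east=-6, north=+0); B at (east=-5, north=-1).
  A is 8 units east of B: delta (east=+8, north=+0); A at (east=3, north=-1).
Therefore A relative to F: (east=3, north=-1).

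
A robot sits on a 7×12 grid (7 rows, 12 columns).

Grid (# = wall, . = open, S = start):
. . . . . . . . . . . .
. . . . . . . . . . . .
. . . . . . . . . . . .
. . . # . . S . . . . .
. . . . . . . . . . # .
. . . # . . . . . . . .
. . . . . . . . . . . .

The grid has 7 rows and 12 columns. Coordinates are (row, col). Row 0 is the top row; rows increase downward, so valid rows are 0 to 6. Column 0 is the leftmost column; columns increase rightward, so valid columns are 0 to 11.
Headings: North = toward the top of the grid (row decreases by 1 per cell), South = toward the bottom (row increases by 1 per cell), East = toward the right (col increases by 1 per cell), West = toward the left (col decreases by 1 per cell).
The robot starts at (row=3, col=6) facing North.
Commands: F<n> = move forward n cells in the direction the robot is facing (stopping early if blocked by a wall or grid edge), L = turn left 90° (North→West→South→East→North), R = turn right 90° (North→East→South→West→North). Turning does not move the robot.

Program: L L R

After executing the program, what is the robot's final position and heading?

Start: (row=3, col=6), facing North
  L: turn left, now facing West
  L: turn left, now facing South
  R: turn right, now facing West
Final: (row=3, col=6), facing West

Answer: Final position: (row=3, col=6), facing West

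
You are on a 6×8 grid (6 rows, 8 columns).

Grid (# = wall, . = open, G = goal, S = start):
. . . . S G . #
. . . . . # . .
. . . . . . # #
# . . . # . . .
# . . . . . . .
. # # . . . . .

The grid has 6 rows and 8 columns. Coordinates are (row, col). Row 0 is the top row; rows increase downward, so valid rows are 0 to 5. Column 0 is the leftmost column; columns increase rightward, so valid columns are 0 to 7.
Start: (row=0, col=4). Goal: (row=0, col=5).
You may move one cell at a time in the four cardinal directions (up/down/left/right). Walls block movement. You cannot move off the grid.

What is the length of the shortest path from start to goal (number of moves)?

Answer: Shortest path length: 1

Derivation:
BFS from (row=0, col=4) until reaching (row=0, col=5):
  Distance 0: (row=0, col=4)
  Distance 1: (row=0, col=3), (row=0, col=5), (row=1, col=4)  <- goal reached here
One shortest path (1 moves): (row=0, col=4) -> (row=0, col=5)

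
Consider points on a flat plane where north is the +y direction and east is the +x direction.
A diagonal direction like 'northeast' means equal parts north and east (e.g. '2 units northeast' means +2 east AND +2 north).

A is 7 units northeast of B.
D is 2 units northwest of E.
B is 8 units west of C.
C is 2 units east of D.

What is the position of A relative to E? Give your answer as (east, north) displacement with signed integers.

Place E at the origin (east=0, north=0).
  D is 2 units northwest of E: delta (east=-2, north=+2); D at (east=-2, north=2).
  C is 2 units east of D: delta (east=+2, north=+0); C at (east=0, north=2).
  B is 8 units west of C: delta (east=-8, north=+0); B at (east=-8, north=2).
  A is 7 units northeast of B: delta (east=+7, north=+7); A at (east=-1, north=9).
Therefore A relative to E: (east=-1, north=9).

Answer: A is at (east=-1, north=9) relative to E.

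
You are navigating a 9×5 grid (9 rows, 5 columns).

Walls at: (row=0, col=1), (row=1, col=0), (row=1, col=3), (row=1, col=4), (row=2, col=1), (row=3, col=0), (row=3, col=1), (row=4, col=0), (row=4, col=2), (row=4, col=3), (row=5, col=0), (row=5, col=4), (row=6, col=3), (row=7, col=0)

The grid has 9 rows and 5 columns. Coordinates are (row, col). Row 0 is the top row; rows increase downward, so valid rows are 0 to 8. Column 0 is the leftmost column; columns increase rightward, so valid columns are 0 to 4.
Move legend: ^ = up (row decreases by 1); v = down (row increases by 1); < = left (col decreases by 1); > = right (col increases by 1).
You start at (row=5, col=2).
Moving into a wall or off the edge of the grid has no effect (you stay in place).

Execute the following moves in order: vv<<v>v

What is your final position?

Answer: Final position: (row=8, col=2)

Derivation:
Start: (row=5, col=2)
  v (down): (row=5, col=2) -> (row=6, col=2)
  v (down): (row=6, col=2) -> (row=7, col=2)
  < (left): (row=7, col=2) -> (row=7, col=1)
  < (left): blocked, stay at (row=7, col=1)
  v (down): (row=7, col=1) -> (row=8, col=1)
  > (right): (row=8, col=1) -> (row=8, col=2)
  v (down): blocked, stay at (row=8, col=2)
Final: (row=8, col=2)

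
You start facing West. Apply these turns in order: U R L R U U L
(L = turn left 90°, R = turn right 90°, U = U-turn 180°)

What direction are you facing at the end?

Answer: Final heading: East

Derivation:
Start: West
  U (U-turn (180°)) -> East
  R (right (90° clockwise)) -> South
  L (left (90° counter-clockwise)) -> East
  R (right (90° clockwise)) -> South
  U (U-turn (180°)) -> North
  U (U-turn (180°)) -> South
  L (left (90° counter-clockwise)) -> East
Final: East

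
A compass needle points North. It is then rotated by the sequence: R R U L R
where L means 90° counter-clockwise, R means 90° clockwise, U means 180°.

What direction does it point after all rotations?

Start: North
  R (right (90° clockwise)) -> East
  R (right (90° clockwise)) -> South
  U (U-turn (180°)) -> North
  L (left (90° counter-clockwise)) -> West
  R (right (90° clockwise)) -> North
Final: North

Answer: Final heading: North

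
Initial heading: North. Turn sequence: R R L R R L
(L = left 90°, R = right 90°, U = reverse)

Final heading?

Start: North
  R (right (90° clockwise)) -> East
  R (right (90° clockwise)) -> South
  L (left (90° counter-clockwise)) -> East
  R (right (90° clockwise)) -> South
  R (right (90° clockwise)) -> West
  L (left (90° counter-clockwise)) -> South
Final: South

Answer: Final heading: South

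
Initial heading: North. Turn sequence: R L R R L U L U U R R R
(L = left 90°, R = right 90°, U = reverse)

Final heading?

Start: North
  R (right (90° clockwise)) -> East
  L (left (90° counter-clockwise)) -> North
  R (right (90° clockwise)) -> East
  R (right (90° clockwise)) -> South
  L (left (90° counter-clockwise)) -> East
  U (U-turn (180°)) -> West
  L (left (90° counter-clockwise)) -> South
  U (U-turn (180°)) -> North
  U (U-turn (180°)) -> South
  R (right (90° clockwise)) -> West
  R (right (90° clockwise)) -> North
  R (right (90° clockwise)) -> East
Final: East

Answer: Final heading: East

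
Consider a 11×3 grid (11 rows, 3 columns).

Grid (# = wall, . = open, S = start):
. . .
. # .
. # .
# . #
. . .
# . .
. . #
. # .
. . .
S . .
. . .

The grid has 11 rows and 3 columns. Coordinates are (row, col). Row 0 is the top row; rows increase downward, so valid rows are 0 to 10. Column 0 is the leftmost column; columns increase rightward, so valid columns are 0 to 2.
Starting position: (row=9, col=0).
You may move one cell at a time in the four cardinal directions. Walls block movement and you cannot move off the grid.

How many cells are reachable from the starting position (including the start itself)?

Answer: Reachable cells: 19

Derivation:
BFS flood-fill from (row=9, col=0):
  Distance 0: (row=9, col=0)
  Distance 1: (row=8, col=0), (row=9, col=1), (row=10, col=0)
  Distance 2: (row=7, col=0), (row=8, col=1), (row=9, col=2), (row=10, col=1)
  Distance 3: (row=6, col=0), (row=8, col=2), (row=10, col=2)
  Distance 4: (row=6, col=1), (row=7, col=2)
  Distance 5: (row=5, col=1)
  Distance 6: (row=4, col=1), (row=5, col=2)
  Distance 7: (row=3, col=1), (row=4, col=0), (row=4, col=2)
Total reachable: 19 (grid has 26 open cells total)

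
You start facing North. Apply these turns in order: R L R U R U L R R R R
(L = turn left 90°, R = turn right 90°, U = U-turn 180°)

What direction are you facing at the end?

Start: North
  R (right (90° clockwise)) -> East
  L (left (90° counter-clockwise)) -> North
  R (right (90° clockwise)) -> East
  U (U-turn (180°)) -> West
  R (right (90° clockwise)) -> North
  U (U-turn (180°)) -> South
  L (left (90° counter-clockwise)) -> East
  R (right (90° clockwise)) -> South
  R (right (90° clockwise)) -> West
  R (right (90° clockwise)) -> North
  R (right (90° clockwise)) -> East
Final: East

Answer: Final heading: East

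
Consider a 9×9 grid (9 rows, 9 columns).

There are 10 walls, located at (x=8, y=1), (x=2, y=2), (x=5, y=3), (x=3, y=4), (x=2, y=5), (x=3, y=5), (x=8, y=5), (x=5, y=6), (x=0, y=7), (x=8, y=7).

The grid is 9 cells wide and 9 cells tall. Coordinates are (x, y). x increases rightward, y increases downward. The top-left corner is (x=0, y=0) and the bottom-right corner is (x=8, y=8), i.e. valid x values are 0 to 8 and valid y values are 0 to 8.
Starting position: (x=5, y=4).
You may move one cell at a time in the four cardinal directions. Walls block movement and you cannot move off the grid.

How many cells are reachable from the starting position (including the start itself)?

Answer: Reachable cells: 71

Derivation:
BFS flood-fill from (x=5, y=4):
  Distance 0: (x=5, y=4)
  Distance 1: (x=4, y=4), (x=6, y=4), (x=5, y=5)
  Distance 2: (x=4, y=3), (x=6, y=3), (x=7, y=4), (x=4, y=5), (x=6, y=5)
  Distance 3: (x=4, y=2), (x=6, y=2), (x=3, y=3), (x=7, y=3), (x=8, y=4), (x=7, y=5), (x=4, y=6), (x=6, y=6)
  Distance 4: (x=4, y=1), (x=6, y=1), (x=3, y=2), (x=5, y=2), (x=7, y=2), (x=2, y=3), (x=8, y=3), (x=3, y=6), (x=7, y=6), (x=4, y=7), (x=6, y=7)
  Distance 5: (x=4, y=0), (x=6, y=0), (x=3, y=1), (x=5, y=1), (x=7, y=1), (x=8, y=2), (x=1, y=3), (x=2, y=4), (x=2, y=6), (x=8, y=6), (x=3, y=7), (x=5, y=7), (x=7, y=7), (x=4, y=8), (x=6, y=8)
  Distance 6: (x=3, y=0), (x=5, y=0), (x=7, y=0), (x=2, y=1), (x=1, y=2), (x=0, y=3), (x=1, y=4), (x=1, y=6), (x=2, y=7), (x=3, y=8), (x=5, y=8), (x=7, y=8)
  Distance 7: (x=2, y=0), (x=8, y=0), (x=1, y=1), (x=0, y=2), (x=0, y=4), (x=1, y=5), (x=0, y=6), (x=1, y=7), (x=2, y=8), (x=8, y=8)
  Distance 8: (x=1, y=0), (x=0, y=1), (x=0, y=5), (x=1, y=8)
  Distance 9: (x=0, y=0), (x=0, y=8)
Total reachable: 71 (grid has 71 open cells total)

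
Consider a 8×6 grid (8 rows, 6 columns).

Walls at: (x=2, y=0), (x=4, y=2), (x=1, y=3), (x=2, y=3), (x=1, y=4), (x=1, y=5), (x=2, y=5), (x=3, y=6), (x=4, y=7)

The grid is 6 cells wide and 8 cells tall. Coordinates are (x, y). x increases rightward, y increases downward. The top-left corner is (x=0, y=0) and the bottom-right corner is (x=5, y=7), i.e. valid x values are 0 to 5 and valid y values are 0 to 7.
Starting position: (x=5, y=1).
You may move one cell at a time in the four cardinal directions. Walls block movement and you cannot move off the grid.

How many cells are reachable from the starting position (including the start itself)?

BFS flood-fill from (x=5, y=1):
  Distance 0: (x=5, y=1)
  Distance 1: (x=5, y=0), (x=4, y=1), (x=5, y=2)
  Distance 2: (x=4, y=0), (x=3, y=1), (x=5, y=3)
  Distance 3: (x=3, y=0), (x=2, y=1), (x=3, y=2), (x=4, y=3), (x=5, y=4)
  Distance 4: (x=1, y=1), (x=2, y=2), (x=3, y=3), (x=4, y=4), (x=5, y=5)
  Distance 5: (x=1, y=0), (x=0, y=1), (x=1, y=2), (x=3, y=4), (x=4, y=5), (x=5, y=6)
  Distance 6: (x=0, y=0), (x=0, y=2), (x=2, y=4), (x=3, y=5), (x=4, y=6), (x=5, y=7)
  Distance 7: (x=0, y=3)
  Distance 8: (x=0, y=4)
  Distance 9: (x=0, y=5)
  Distance 10: (x=0, y=6)
  Distance 11: (x=1, y=6), (x=0, y=7)
  Distance 12: (x=2, y=6), (x=1, y=7)
  Distance 13: (x=2, y=7)
  Distance 14: (x=3, y=7)
Total reachable: 39 (grid has 39 open cells total)

Answer: Reachable cells: 39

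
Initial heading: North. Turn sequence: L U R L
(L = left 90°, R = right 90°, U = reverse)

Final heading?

Start: North
  L (left (90° counter-clockwise)) -> West
  U (U-turn (180°)) -> East
  R (right (90° clockwise)) -> South
  L (left (90° counter-clockwise)) -> East
Final: East

Answer: Final heading: East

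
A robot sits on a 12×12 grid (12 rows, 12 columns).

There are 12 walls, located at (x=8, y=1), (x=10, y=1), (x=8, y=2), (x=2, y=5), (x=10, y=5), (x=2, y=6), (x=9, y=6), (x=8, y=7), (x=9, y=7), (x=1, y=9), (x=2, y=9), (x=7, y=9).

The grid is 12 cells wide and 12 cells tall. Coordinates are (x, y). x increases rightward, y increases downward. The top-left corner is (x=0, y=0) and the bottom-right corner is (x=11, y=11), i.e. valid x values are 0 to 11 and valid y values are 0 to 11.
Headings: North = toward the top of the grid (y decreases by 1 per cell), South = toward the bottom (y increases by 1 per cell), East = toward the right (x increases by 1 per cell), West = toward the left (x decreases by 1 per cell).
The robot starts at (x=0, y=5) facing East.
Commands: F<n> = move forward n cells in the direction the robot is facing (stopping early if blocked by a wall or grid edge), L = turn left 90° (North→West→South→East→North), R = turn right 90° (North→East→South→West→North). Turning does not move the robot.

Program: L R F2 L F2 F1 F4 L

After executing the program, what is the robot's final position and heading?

Start: (x=0, y=5), facing East
  L: turn left, now facing North
  R: turn right, now facing East
  F2: move forward 1/2 (blocked), now at (x=1, y=5)
  L: turn left, now facing North
  F2: move forward 2, now at (x=1, y=3)
  F1: move forward 1, now at (x=1, y=2)
  F4: move forward 2/4 (blocked), now at (x=1, y=0)
  L: turn left, now facing West
Final: (x=1, y=0), facing West

Answer: Final position: (x=1, y=0), facing West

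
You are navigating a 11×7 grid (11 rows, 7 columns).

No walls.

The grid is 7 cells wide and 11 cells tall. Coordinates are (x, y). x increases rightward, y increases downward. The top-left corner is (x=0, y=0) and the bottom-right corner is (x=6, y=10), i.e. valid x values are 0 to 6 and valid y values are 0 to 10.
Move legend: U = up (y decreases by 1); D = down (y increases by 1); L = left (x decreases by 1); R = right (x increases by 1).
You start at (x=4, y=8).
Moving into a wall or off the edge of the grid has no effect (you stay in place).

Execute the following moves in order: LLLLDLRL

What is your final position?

Answer: Final position: (x=0, y=9)

Derivation:
Start: (x=4, y=8)
  L (left): (x=4, y=8) -> (x=3, y=8)
  L (left): (x=3, y=8) -> (x=2, y=8)
  L (left): (x=2, y=8) -> (x=1, y=8)
  L (left): (x=1, y=8) -> (x=0, y=8)
  D (down): (x=0, y=8) -> (x=0, y=9)
  L (left): blocked, stay at (x=0, y=9)
  R (right): (x=0, y=9) -> (x=1, y=9)
  L (left): (x=1, y=9) -> (x=0, y=9)
Final: (x=0, y=9)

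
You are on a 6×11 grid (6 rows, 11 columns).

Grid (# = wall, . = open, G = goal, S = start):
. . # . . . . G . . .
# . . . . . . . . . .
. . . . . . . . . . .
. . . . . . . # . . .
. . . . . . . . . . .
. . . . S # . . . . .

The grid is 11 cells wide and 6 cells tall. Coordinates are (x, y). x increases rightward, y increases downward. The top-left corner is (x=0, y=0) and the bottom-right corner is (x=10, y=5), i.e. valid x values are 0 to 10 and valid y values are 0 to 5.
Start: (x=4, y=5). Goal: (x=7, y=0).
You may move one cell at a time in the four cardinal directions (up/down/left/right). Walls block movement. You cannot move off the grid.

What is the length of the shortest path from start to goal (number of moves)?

Answer: Shortest path length: 8

Derivation:
BFS from (x=4, y=5) until reaching (x=7, y=0):
  Distance 0: (x=4, y=5)
  Distance 1: (x=4, y=4), (x=3, y=5)
  Distance 2: (x=4, y=3), (x=3, y=4), (x=5, y=4), (x=2, y=5)
  Distance 3: (x=4, y=2), (x=3, y=3), (x=5, y=3), (x=2, y=4), (x=6, y=4), (x=1, y=5)
  Distance 4: (x=4, y=1), (x=3, y=2), (x=5, y=2), (x=2, y=3), (x=6, y=3), (x=1, y=4), (x=7, y=4), (x=0, y=5), (x=6, y=5)
  Distance 5: (x=4, y=0), (x=3, y=1), (x=5, y=1), (x=2, y=2), (x=6, y=2), (x=1, y=3), (x=0, y=4), (x=8, y=4), (x=7, y=5)
  Distance 6: (x=3, y=0), (x=5, y=0), (x=2, y=1), (x=6, y=1), (x=1, y=2), (x=7, y=2), (x=0, y=3), (x=8, y=3), (x=9, y=4), (x=8, y=5)
  Distance 7: (x=6, y=0), (x=1, y=1), (x=7, y=1), (x=0, y=2), (x=8, y=2), (x=9, y=3), (x=10, y=4), (x=9, y=5)
  Distance 8: (x=1, y=0), (x=7, y=0), (x=8, y=1), (x=9, y=2), (x=10, y=3), (x=10, y=5)  <- goal reached here
One shortest path (8 moves): (x=4, y=5) -> (x=4, y=4) -> (x=5, y=4) -> (x=6, y=4) -> (x=6, y=3) -> (x=6, y=2) -> (x=7, y=2) -> (x=7, y=1) -> (x=7, y=0)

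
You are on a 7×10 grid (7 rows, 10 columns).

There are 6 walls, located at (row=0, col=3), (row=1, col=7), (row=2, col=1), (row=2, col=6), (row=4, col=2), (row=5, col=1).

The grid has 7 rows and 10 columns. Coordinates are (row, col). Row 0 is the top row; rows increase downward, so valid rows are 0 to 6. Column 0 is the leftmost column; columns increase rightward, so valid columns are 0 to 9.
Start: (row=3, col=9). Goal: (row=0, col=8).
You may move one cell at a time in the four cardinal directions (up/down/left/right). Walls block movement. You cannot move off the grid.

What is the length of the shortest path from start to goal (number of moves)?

Answer: Shortest path length: 4

Derivation:
BFS from (row=3, col=9) until reaching (row=0, col=8):
  Distance 0: (row=3, col=9)
  Distance 1: (row=2, col=9), (row=3, col=8), (row=4, col=9)
  Distance 2: (row=1, col=9), (row=2, col=8), (row=3, col=7), (row=4, col=8), (row=5, col=9)
  Distance 3: (row=0, col=9), (row=1, col=8), (row=2, col=7), (row=3, col=6), (row=4, col=7), (row=5, col=8), (row=6, col=9)
  Distance 4: (row=0, col=8), (row=3, col=5), (row=4, col=6), (row=5, col=7), (row=6, col=8)  <- goal reached here
One shortest path (4 moves): (row=3, col=9) -> (row=3, col=8) -> (row=2, col=8) -> (row=1, col=8) -> (row=0, col=8)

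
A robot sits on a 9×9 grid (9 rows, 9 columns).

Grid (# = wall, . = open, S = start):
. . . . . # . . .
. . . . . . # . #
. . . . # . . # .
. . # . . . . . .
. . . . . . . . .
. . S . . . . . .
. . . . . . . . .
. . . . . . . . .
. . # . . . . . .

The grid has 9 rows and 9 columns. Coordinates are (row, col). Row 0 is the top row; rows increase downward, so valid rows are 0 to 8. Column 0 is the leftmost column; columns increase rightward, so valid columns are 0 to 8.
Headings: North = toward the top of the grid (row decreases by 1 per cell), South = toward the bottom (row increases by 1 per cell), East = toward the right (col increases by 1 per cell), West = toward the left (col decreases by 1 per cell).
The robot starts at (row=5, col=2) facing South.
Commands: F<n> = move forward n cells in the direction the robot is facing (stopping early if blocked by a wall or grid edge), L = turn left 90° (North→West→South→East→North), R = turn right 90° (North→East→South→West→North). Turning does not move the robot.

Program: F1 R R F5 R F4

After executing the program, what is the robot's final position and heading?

Answer: Final position: (row=4, col=6), facing East

Derivation:
Start: (row=5, col=2), facing South
  F1: move forward 1, now at (row=6, col=2)
  R: turn right, now facing West
  R: turn right, now facing North
  F5: move forward 2/5 (blocked), now at (row=4, col=2)
  R: turn right, now facing East
  F4: move forward 4, now at (row=4, col=6)
Final: (row=4, col=6), facing East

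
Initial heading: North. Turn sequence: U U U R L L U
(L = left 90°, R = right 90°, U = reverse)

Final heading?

Start: North
  U (U-turn (180°)) -> South
  U (U-turn (180°)) -> North
  U (U-turn (180°)) -> South
  R (right (90° clockwise)) -> West
  L (left (90° counter-clockwise)) -> South
  L (left (90° counter-clockwise)) -> East
  U (U-turn (180°)) -> West
Final: West

Answer: Final heading: West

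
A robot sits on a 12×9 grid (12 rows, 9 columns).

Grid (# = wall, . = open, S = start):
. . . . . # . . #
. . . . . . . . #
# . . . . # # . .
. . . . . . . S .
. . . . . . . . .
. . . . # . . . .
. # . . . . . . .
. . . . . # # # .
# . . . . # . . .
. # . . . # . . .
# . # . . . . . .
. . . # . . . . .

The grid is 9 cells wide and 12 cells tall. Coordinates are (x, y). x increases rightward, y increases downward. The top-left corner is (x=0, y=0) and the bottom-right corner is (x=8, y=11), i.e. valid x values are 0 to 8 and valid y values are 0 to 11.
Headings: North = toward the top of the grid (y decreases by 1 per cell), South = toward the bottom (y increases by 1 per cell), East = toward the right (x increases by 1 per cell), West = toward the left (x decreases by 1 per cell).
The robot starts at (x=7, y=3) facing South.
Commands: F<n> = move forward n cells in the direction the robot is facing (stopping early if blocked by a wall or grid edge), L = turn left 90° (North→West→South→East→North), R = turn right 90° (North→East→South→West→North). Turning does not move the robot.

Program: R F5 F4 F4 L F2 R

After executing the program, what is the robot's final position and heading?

Answer: Final position: (x=0, y=5), facing West

Derivation:
Start: (x=7, y=3), facing South
  R: turn right, now facing West
  F5: move forward 5, now at (x=2, y=3)
  F4: move forward 2/4 (blocked), now at (x=0, y=3)
  F4: move forward 0/4 (blocked), now at (x=0, y=3)
  L: turn left, now facing South
  F2: move forward 2, now at (x=0, y=5)
  R: turn right, now facing West
Final: (x=0, y=5), facing West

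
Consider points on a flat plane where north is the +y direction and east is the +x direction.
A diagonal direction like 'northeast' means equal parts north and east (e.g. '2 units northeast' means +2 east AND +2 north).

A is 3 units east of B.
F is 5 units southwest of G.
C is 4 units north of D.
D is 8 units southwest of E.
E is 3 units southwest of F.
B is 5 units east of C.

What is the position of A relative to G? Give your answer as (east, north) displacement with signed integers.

Place G at the origin (east=0, north=0).
  F is 5 units southwest of G: delta (east=-5, north=-5); F at (east=-5, north=-5).
  E is 3 units southwest of F: delta (east=-3, north=-3); E at (east=-8, north=-8).
  D is 8 units southwest of E: delta (east=-8, north=-8); D at (east=-16, north=-16).
  C is 4 units north of D: delta (east=+0, north=+4); C at (east=-16, north=-12).
  B is 5 units east of C: delta (east=+5, north=+0); B at (east=-11, north=-12).
  A is 3 units east of B: delta (east=+3, north=+0); A at (east=-8, north=-12).
Therefore A relative to G: (east=-8, north=-12).

Answer: A is at (east=-8, north=-12) relative to G.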